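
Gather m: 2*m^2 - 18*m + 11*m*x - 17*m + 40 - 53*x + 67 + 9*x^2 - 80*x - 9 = 2*m^2 + m*(11*x - 35) + 9*x^2 - 133*x + 98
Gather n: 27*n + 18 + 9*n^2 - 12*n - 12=9*n^2 + 15*n + 6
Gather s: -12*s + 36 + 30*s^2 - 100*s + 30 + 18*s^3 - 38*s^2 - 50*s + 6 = 18*s^3 - 8*s^2 - 162*s + 72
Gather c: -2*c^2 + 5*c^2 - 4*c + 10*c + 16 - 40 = 3*c^2 + 6*c - 24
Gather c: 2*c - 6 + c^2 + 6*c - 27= c^2 + 8*c - 33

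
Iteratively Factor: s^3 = (s)*(s^2) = s^2*(s)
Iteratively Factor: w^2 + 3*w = (w + 3)*(w)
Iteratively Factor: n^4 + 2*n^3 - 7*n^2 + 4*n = (n - 1)*(n^3 + 3*n^2 - 4*n) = (n - 1)*(n + 4)*(n^2 - n) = (n - 1)^2*(n + 4)*(n)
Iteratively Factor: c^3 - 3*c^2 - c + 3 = (c - 1)*(c^2 - 2*c - 3) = (c - 3)*(c - 1)*(c + 1)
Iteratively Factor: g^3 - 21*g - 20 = (g + 4)*(g^2 - 4*g - 5) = (g - 5)*(g + 4)*(g + 1)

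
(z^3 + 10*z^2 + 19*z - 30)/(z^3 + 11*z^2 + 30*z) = (z - 1)/z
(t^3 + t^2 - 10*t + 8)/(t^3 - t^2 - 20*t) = (t^2 - 3*t + 2)/(t*(t - 5))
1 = 1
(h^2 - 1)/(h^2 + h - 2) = (h + 1)/(h + 2)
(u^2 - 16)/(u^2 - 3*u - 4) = (u + 4)/(u + 1)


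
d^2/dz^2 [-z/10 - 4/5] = 0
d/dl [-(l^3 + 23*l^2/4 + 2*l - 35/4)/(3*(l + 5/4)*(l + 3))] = (-16*l^4 - 136*l^3 - 539*l^2 - 970*l - 715)/(3*(16*l^4 + 136*l^3 + 409*l^2 + 510*l + 225))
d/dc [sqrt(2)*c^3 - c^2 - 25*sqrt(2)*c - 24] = 3*sqrt(2)*c^2 - 2*c - 25*sqrt(2)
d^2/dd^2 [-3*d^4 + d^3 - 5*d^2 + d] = -36*d^2 + 6*d - 10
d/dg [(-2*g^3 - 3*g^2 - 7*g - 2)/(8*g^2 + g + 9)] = (-16*g^4 - 4*g^3 - g^2 - 22*g - 61)/(64*g^4 + 16*g^3 + 145*g^2 + 18*g + 81)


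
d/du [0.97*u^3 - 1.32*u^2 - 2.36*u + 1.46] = 2.91*u^2 - 2.64*u - 2.36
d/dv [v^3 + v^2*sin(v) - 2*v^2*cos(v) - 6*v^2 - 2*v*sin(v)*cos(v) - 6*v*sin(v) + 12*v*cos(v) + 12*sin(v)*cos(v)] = 2*v^2*sin(v) + v^2*cos(v) + 3*v^2 - 10*sqrt(2)*v*sin(v + pi/4) - 2*v*cos(2*v) - 12*v - 6*sin(v) - sin(2*v) + 12*cos(v) + 12*cos(2*v)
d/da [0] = 0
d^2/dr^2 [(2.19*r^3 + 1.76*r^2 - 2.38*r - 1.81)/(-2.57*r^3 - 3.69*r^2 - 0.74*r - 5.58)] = (18.2876060000001*r^6 + 119.307624*r^5 + 675.833928*r^4 + 781.14712*r^3 - 77.868318*r^2 - 829.244952*r - 201.809332)/(16.974593*r^9 + 73.116243*r^8 + 119.643009*r^7 + 202.915287*r^6 + 351.950622*r^5 + 297.66771*r^4 + 331.887356*r^3 + 353.846772*r^2 + 69.122808*r + 173.741112)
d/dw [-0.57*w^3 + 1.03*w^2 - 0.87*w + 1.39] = -1.71*w^2 + 2.06*w - 0.87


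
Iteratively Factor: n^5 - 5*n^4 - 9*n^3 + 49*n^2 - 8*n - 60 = (n - 2)*(n^4 - 3*n^3 - 15*n^2 + 19*n + 30) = (n - 2)*(n + 1)*(n^3 - 4*n^2 - 11*n + 30) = (n - 5)*(n - 2)*(n + 1)*(n^2 + n - 6) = (n - 5)*(n - 2)*(n + 1)*(n + 3)*(n - 2)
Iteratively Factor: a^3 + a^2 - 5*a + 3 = (a - 1)*(a^2 + 2*a - 3) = (a - 1)^2*(a + 3)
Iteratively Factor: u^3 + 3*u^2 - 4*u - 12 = (u + 2)*(u^2 + u - 6) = (u - 2)*(u + 2)*(u + 3)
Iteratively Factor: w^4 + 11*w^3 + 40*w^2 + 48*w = (w + 4)*(w^3 + 7*w^2 + 12*w) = (w + 3)*(w + 4)*(w^2 + 4*w) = (w + 3)*(w + 4)^2*(w)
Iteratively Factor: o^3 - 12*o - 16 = (o + 2)*(o^2 - 2*o - 8) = (o - 4)*(o + 2)*(o + 2)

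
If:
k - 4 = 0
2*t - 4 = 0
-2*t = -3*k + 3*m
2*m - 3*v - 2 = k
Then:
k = 4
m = 8/3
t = 2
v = -2/9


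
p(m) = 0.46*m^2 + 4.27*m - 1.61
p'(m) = 0.92*m + 4.27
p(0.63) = 1.26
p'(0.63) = 4.85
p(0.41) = 0.22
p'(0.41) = 4.65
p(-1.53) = -7.07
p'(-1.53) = 2.86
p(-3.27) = -10.65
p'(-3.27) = 1.26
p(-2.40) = -9.21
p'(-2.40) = 2.06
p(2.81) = 14.02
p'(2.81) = 6.86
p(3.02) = 15.48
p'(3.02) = 7.05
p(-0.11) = -2.07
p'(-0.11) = 4.17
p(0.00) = -1.61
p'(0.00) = 4.27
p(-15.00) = 37.84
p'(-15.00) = -9.53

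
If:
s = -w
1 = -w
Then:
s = 1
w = -1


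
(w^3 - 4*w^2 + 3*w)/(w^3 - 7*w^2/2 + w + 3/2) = 2*w/(2*w + 1)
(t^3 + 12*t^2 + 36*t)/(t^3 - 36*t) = (t + 6)/(t - 6)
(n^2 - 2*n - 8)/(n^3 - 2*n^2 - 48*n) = (-n^2 + 2*n + 8)/(n*(-n^2 + 2*n + 48))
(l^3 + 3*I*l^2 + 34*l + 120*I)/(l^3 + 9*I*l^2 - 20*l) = (l - 6*I)/l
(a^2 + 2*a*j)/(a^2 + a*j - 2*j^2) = a/(a - j)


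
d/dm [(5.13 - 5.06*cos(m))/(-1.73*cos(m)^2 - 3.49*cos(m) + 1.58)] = (8.7538*cos(m)^2 - 17.7498*cos(m) - 9.9089)*sin(m)/(2.9929*cos(m)^4 + 12.0754*cos(m)^3 + 6.7133*cos(m)^2 - 11.0284*cos(m) + 2.4964)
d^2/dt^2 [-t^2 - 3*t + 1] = -2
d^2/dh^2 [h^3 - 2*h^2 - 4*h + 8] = 6*h - 4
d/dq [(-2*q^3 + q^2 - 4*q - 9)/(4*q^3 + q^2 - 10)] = 2*(-3*q^4 + 16*q^3 + 86*q^2 - q + 20)/(16*q^6 + 8*q^5 + q^4 - 80*q^3 - 20*q^2 + 100)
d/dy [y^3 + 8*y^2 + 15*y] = 3*y^2 + 16*y + 15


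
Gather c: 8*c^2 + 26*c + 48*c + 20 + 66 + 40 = 8*c^2 + 74*c + 126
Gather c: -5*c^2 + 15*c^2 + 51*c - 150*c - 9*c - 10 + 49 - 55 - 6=10*c^2 - 108*c - 22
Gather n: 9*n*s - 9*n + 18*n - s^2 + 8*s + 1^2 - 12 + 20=n*(9*s + 9) - s^2 + 8*s + 9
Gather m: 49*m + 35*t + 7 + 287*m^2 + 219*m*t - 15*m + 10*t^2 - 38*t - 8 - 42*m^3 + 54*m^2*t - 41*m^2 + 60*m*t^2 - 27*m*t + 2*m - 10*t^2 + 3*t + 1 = -42*m^3 + m^2*(54*t + 246) + m*(60*t^2 + 192*t + 36)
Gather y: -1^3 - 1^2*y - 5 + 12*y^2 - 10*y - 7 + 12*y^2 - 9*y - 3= 24*y^2 - 20*y - 16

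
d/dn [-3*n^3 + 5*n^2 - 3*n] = -9*n^2 + 10*n - 3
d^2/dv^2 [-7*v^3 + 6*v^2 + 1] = 12 - 42*v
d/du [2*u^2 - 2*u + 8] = 4*u - 2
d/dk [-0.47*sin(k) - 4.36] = -0.47*cos(k)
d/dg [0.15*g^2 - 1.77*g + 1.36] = 0.3*g - 1.77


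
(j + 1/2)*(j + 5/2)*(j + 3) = j^3 + 6*j^2 + 41*j/4 + 15/4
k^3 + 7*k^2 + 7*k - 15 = (k - 1)*(k + 3)*(k + 5)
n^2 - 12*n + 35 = (n - 7)*(n - 5)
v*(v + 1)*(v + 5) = v^3 + 6*v^2 + 5*v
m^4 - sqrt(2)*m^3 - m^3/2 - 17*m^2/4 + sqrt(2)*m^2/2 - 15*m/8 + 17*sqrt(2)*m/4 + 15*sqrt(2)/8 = (m - 5/2)*(m + 1/2)*(m + 3/2)*(m - sqrt(2))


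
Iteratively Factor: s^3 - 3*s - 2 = (s + 1)*(s^2 - s - 2) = (s - 2)*(s + 1)*(s + 1)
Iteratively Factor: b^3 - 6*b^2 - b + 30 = (b - 3)*(b^2 - 3*b - 10) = (b - 5)*(b - 3)*(b + 2)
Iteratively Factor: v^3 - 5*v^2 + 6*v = (v)*(v^2 - 5*v + 6) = v*(v - 3)*(v - 2)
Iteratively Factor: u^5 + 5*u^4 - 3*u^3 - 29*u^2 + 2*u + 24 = (u + 3)*(u^4 + 2*u^3 - 9*u^2 - 2*u + 8) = (u - 1)*(u + 3)*(u^3 + 3*u^2 - 6*u - 8) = (u - 1)*(u + 3)*(u + 4)*(u^2 - u - 2) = (u - 1)*(u + 1)*(u + 3)*(u + 4)*(u - 2)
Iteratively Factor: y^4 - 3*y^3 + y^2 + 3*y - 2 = (y - 2)*(y^3 - y^2 - y + 1) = (y - 2)*(y - 1)*(y^2 - 1) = (y - 2)*(y - 1)^2*(y + 1)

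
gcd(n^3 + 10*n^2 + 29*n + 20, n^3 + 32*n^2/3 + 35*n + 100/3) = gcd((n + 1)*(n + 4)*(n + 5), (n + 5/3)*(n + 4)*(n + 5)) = n^2 + 9*n + 20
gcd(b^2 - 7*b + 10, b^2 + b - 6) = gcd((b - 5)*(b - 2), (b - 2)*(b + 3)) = b - 2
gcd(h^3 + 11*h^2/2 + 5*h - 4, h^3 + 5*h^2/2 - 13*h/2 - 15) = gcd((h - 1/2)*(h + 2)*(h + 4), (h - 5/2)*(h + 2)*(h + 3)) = h + 2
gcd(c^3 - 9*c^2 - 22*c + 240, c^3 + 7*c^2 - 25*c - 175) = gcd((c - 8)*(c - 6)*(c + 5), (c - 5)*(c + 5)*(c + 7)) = c + 5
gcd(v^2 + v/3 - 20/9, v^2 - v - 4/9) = v - 4/3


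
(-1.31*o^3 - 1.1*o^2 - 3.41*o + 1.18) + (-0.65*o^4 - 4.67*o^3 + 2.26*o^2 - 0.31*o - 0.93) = -0.65*o^4 - 5.98*o^3 + 1.16*o^2 - 3.72*o + 0.25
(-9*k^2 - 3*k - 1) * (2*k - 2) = -18*k^3 + 12*k^2 + 4*k + 2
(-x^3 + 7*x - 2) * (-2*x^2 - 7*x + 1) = 2*x^5 + 7*x^4 - 15*x^3 - 45*x^2 + 21*x - 2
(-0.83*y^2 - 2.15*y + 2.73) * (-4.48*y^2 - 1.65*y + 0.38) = 3.7184*y^4 + 11.0015*y^3 - 8.9983*y^2 - 5.3215*y + 1.0374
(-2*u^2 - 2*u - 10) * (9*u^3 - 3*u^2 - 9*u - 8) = -18*u^5 - 12*u^4 - 66*u^3 + 64*u^2 + 106*u + 80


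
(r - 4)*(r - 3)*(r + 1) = r^3 - 6*r^2 + 5*r + 12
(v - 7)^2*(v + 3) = v^3 - 11*v^2 + 7*v + 147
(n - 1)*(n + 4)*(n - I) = n^3 + 3*n^2 - I*n^2 - 4*n - 3*I*n + 4*I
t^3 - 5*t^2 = t^2*(t - 5)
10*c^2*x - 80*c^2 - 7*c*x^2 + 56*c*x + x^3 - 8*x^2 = (-5*c + x)*(-2*c + x)*(x - 8)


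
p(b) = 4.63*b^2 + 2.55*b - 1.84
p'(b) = 9.26*b + 2.55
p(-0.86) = -0.61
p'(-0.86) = -5.41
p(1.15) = 7.22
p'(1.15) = 13.20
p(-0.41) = -2.11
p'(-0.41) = -1.25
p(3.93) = 79.69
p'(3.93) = 38.94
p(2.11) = 24.15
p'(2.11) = 22.09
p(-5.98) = 148.48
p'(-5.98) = -52.82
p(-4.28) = 72.06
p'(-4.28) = -37.08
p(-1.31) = 2.77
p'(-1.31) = -9.58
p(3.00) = 47.48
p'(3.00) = 30.33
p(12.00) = 695.48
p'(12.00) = 113.67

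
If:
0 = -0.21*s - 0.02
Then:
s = -0.10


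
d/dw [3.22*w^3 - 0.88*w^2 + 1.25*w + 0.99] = 9.66*w^2 - 1.76*w + 1.25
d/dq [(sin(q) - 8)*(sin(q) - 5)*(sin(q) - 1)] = (3*sin(q)^2 - 28*sin(q) + 53)*cos(q)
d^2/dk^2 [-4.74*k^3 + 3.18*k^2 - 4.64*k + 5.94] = 6.36 - 28.44*k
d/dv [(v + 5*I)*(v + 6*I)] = 2*v + 11*I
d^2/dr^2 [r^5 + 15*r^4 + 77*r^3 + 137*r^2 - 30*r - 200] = 20*r^3 + 180*r^2 + 462*r + 274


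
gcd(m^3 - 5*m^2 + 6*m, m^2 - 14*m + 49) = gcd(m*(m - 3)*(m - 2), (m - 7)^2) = 1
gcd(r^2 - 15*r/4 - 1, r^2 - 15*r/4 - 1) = r^2 - 15*r/4 - 1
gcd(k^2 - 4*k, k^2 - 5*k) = k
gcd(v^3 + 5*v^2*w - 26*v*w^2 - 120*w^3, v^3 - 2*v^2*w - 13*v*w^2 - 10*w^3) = v - 5*w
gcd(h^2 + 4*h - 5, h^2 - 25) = h + 5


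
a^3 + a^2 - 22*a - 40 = (a - 5)*(a + 2)*(a + 4)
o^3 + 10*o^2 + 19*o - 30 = (o - 1)*(o + 5)*(o + 6)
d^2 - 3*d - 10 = (d - 5)*(d + 2)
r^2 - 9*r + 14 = (r - 7)*(r - 2)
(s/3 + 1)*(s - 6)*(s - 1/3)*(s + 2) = s^4/3 - 4*s^3/9 - 71*s^2/9 - 28*s/3 + 4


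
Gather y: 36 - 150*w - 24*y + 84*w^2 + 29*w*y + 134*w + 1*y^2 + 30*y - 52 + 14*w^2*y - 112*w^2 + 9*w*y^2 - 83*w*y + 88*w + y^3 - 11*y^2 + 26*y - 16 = -28*w^2 + 72*w + y^3 + y^2*(9*w - 10) + y*(14*w^2 - 54*w + 32) - 32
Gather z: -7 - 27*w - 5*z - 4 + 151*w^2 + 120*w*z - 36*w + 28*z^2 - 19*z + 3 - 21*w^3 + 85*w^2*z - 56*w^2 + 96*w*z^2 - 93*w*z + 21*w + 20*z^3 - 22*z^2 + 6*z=-21*w^3 + 95*w^2 - 42*w + 20*z^3 + z^2*(96*w + 6) + z*(85*w^2 + 27*w - 18) - 8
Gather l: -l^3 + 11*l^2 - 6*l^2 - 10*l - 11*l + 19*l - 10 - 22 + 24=-l^3 + 5*l^2 - 2*l - 8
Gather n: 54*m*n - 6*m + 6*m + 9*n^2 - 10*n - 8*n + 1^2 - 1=9*n^2 + n*(54*m - 18)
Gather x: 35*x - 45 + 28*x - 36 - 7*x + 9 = 56*x - 72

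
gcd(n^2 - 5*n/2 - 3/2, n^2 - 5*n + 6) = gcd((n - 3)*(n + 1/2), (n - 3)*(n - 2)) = n - 3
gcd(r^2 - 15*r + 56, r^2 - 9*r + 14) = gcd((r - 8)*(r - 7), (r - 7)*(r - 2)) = r - 7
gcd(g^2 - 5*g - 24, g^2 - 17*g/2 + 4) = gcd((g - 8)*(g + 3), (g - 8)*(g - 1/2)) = g - 8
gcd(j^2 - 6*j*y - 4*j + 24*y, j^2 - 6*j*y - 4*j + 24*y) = -j^2 + 6*j*y + 4*j - 24*y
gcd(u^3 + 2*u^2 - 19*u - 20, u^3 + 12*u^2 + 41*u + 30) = u^2 + 6*u + 5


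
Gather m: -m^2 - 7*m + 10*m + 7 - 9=-m^2 + 3*m - 2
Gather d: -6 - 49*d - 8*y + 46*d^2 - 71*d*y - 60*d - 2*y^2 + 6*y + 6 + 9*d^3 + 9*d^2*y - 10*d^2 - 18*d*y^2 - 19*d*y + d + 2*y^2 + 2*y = 9*d^3 + d^2*(9*y + 36) + d*(-18*y^2 - 90*y - 108)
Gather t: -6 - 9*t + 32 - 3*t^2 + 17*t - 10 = -3*t^2 + 8*t + 16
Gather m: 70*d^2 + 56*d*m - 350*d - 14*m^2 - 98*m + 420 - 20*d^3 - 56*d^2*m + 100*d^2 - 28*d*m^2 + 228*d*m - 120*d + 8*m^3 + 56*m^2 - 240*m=-20*d^3 + 170*d^2 - 470*d + 8*m^3 + m^2*(42 - 28*d) + m*(-56*d^2 + 284*d - 338) + 420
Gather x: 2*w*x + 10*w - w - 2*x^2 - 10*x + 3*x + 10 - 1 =9*w - 2*x^2 + x*(2*w - 7) + 9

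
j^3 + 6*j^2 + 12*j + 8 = (j + 2)^3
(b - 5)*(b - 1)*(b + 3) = b^3 - 3*b^2 - 13*b + 15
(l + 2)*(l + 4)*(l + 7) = l^3 + 13*l^2 + 50*l + 56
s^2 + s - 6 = (s - 2)*(s + 3)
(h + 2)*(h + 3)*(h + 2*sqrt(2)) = h^3 + 2*sqrt(2)*h^2 + 5*h^2 + 6*h + 10*sqrt(2)*h + 12*sqrt(2)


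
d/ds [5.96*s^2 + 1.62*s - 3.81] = 11.92*s + 1.62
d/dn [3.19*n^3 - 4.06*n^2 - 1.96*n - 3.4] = 9.57*n^2 - 8.12*n - 1.96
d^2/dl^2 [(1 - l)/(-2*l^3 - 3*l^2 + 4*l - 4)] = 2*(4*(l - 1)*(3*l^2 + 3*l - 2)^2 + (-6*l^2 - 6*l - 3*(l - 1)*(2*l + 1) + 4)*(2*l^3 + 3*l^2 - 4*l + 4))/(2*l^3 + 3*l^2 - 4*l + 4)^3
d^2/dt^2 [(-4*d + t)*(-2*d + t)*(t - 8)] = -12*d + 6*t - 16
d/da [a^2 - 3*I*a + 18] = 2*a - 3*I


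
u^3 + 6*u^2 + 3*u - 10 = (u - 1)*(u + 2)*(u + 5)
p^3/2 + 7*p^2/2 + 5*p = p*(p/2 + 1)*(p + 5)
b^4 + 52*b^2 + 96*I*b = b*(b - 8*I)*(b + 2*I)*(b + 6*I)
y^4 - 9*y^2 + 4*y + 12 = (y - 2)^2*(y + 1)*(y + 3)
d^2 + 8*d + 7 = (d + 1)*(d + 7)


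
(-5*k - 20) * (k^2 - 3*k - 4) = -5*k^3 - 5*k^2 + 80*k + 80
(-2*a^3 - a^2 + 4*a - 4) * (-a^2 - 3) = 2*a^5 + a^4 + 2*a^3 + 7*a^2 - 12*a + 12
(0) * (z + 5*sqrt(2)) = 0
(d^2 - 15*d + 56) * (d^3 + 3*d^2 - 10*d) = d^5 - 12*d^4 + d^3 + 318*d^2 - 560*d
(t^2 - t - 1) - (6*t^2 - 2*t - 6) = -5*t^2 + t + 5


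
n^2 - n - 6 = (n - 3)*(n + 2)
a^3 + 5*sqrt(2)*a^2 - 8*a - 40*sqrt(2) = (a - 2*sqrt(2))*(a + 2*sqrt(2))*(a + 5*sqrt(2))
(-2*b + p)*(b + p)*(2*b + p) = -4*b^3 - 4*b^2*p + b*p^2 + p^3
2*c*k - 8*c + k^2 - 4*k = (2*c + k)*(k - 4)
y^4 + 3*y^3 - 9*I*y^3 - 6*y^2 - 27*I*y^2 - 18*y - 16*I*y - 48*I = (y + 3)*(y - 8*I)*(y - 2*I)*(y + I)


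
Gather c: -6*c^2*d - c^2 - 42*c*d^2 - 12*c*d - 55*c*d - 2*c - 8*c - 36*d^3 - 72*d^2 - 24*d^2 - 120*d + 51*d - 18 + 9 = c^2*(-6*d - 1) + c*(-42*d^2 - 67*d - 10) - 36*d^3 - 96*d^2 - 69*d - 9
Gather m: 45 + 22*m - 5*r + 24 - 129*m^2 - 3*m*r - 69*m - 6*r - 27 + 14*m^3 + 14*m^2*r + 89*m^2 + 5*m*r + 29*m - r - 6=14*m^3 + m^2*(14*r - 40) + m*(2*r - 18) - 12*r + 36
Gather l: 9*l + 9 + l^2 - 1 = l^2 + 9*l + 8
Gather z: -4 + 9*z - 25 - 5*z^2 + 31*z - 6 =-5*z^2 + 40*z - 35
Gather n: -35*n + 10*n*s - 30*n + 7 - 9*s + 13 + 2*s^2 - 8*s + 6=n*(10*s - 65) + 2*s^2 - 17*s + 26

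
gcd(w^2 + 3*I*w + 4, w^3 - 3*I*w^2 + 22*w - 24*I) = w^2 + 3*I*w + 4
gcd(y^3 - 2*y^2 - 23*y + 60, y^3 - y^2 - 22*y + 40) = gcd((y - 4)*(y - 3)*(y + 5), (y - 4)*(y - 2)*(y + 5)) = y^2 + y - 20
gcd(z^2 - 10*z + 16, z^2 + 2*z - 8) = z - 2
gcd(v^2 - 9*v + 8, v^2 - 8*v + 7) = v - 1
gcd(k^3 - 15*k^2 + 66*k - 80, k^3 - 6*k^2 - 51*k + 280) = k^2 - 13*k + 40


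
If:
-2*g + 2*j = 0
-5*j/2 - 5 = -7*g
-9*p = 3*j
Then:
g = 10/9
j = 10/9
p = -10/27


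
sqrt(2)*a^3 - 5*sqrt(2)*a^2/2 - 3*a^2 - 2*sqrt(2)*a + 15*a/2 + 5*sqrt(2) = (a - 5/2)*(a - 2*sqrt(2))*(sqrt(2)*a + 1)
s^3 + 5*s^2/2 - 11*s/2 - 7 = (s - 2)*(s + 1)*(s + 7/2)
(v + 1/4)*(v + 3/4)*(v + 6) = v^3 + 7*v^2 + 99*v/16 + 9/8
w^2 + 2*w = w*(w + 2)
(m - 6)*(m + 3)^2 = m^3 - 27*m - 54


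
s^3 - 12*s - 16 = (s - 4)*(s + 2)^2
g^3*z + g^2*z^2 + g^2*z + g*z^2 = g*(g + z)*(g*z + z)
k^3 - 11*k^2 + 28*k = k*(k - 7)*(k - 4)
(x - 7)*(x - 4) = x^2 - 11*x + 28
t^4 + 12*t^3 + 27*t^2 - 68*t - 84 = (t - 2)*(t + 1)*(t + 6)*(t + 7)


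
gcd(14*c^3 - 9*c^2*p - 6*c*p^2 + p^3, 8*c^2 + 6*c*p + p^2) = 2*c + p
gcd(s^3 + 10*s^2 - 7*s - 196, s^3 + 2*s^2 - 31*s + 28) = s^2 + 3*s - 28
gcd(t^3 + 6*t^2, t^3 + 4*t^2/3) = t^2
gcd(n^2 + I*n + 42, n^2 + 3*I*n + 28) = n + 7*I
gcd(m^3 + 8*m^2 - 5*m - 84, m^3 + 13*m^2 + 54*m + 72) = m + 4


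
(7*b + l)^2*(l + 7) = 49*b^2*l + 343*b^2 + 14*b*l^2 + 98*b*l + l^3 + 7*l^2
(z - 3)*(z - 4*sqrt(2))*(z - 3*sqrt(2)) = z^3 - 7*sqrt(2)*z^2 - 3*z^2 + 24*z + 21*sqrt(2)*z - 72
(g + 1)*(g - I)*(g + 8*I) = g^3 + g^2 + 7*I*g^2 + 8*g + 7*I*g + 8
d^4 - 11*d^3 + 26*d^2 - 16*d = d*(d - 8)*(d - 2)*(d - 1)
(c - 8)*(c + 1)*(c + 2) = c^3 - 5*c^2 - 22*c - 16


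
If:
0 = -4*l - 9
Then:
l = -9/4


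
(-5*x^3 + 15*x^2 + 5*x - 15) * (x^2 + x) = -5*x^5 + 10*x^4 + 20*x^3 - 10*x^2 - 15*x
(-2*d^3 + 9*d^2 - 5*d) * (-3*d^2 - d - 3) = 6*d^5 - 25*d^4 + 12*d^3 - 22*d^2 + 15*d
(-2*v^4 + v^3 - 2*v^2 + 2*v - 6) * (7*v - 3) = -14*v^5 + 13*v^4 - 17*v^3 + 20*v^2 - 48*v + 18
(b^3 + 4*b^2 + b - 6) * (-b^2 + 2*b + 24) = -b^5 - 2*b^4 + 31*b^3 + 104*b^2 + 12*b - 144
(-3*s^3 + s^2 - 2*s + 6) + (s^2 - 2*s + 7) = -3*s^3 + 2*s^2 - 4*s + 13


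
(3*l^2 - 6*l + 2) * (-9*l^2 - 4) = -27*l^4 + 54*l^3 - 30*l^2 + 24*l - 8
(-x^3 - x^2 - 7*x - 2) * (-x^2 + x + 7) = x^5 - x^3 - 12*x^2 - 51*x - 14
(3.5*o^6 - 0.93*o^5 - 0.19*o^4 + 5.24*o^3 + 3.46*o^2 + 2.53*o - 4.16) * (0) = 0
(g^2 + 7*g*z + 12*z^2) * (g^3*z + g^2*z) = g^5*z + 7*g^4*z^2 + g^4*z + 12*g^3*z^3 + 7*g^3*z^2 + 12*g^2*z^3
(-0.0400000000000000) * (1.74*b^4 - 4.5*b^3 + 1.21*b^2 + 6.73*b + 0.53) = -0.0696*b^4 + 0.18*b^3 - 0.0484*b^2 - 0.2692*b - 0.0212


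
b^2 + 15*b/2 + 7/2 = (b + 1/2)*(b + 7)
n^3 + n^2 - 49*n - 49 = (n - 7)*(n + 1)*(n + 7)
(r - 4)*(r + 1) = r^2 - 3*r - 4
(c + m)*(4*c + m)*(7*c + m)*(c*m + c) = 28*c^4*m + 28*c^4 + 39*c^3*m^2 + 39*c^3*m + 12*c^2*m^3 + 12*c^2*m^2 + c*m^4 + c*m^3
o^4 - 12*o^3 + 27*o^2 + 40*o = o*(o - 8)*(o - 5)*(o + 1)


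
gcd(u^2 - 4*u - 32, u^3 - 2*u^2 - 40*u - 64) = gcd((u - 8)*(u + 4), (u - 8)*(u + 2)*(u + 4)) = u^2 - 4*u - 32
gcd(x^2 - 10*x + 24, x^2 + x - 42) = x - 6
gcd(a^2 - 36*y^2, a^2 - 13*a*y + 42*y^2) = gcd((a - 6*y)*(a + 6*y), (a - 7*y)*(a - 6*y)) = -a + 6*y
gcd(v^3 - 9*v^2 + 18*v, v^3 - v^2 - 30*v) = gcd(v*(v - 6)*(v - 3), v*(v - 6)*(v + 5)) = v^2 - 6*v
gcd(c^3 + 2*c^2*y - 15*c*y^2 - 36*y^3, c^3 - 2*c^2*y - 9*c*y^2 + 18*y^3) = c + 3*y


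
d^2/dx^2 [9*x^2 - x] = 18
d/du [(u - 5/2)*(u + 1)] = 2*u - 3/2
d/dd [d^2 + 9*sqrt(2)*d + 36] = 2*d + 9*sqrt(2)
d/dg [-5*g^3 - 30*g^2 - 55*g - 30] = -15*g^2 - 60*g - 55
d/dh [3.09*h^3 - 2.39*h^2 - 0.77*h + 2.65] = 9.27*h^2 - 4.78*h - 0.77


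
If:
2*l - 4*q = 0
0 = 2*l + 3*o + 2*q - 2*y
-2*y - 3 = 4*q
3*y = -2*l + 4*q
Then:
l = -3/2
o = 3/2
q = -3/4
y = 0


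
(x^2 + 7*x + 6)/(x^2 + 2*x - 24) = (x + 1)/(x - 4)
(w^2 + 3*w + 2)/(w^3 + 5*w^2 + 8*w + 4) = 1/(w + 2)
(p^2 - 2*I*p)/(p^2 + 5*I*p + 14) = p/(p + 7*I)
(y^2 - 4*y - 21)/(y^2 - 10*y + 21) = (y + 3)/(y - 3)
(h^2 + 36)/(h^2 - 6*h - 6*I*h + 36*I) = (h + 6*I)/(h - 6)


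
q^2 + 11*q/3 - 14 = (q - 7/3)*(q + 6)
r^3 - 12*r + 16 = (r - 2)^2*(r + 4)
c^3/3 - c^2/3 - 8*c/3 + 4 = (c/3 + 1)*(c - 2)^2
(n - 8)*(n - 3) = n^2 - 11*n + 24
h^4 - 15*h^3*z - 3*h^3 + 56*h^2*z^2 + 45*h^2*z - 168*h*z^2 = h*(h - 3)*(h - 8*z)*(h - 7*z)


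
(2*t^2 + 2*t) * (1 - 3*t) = -6*t^3 - 4*t^2 + 2*t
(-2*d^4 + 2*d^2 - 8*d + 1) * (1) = -2*d^4 + 2*d^2 - 8*d + 1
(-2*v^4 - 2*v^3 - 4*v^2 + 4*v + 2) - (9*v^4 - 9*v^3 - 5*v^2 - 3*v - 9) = -11*v^4 + 7*v^3 + v^2 + 7*v + 11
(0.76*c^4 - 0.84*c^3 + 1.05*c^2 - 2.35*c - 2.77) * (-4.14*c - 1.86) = -3.1464*c^5 + 2.064*c^4 - 2.7846*c^3 + 7.776*c^2 + 15.8388*c + 5.1522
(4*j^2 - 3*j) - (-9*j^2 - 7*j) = 13*j^2 + 4*j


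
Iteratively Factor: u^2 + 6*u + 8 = (u + 4)*(u + 2)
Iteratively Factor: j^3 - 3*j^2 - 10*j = (j - 5)*(j^2 + 2*j) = (j - 5)*(j + 2)*(j)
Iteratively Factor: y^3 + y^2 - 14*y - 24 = (y + 2)*(y^2 - y - 12) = (y + 2)*(y + 3)*(y - 4)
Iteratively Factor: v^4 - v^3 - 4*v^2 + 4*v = (v)*(v^3 - v^2 - 4*v + 4) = v*(v - 1)*(v^2 - 4) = v*(v - 1)*(v + 2)*(v - 2)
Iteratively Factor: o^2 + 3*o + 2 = (o + 2)*(o + 1)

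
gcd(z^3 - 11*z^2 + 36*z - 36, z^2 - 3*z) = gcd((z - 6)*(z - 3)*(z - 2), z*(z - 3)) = z - 3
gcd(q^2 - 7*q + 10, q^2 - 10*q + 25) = q - 5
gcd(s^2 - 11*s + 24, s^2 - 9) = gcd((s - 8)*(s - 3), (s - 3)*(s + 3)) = s - 3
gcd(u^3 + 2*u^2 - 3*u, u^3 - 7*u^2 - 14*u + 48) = u + 3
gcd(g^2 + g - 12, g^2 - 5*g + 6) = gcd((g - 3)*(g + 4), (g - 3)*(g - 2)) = g - 3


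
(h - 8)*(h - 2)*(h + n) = h^3 + h^2*n - 10*h^2 - 10*h*n + 16*h + 16*n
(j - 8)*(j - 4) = j^2 - 12*j + 32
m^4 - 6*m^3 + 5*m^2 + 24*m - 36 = (m - 3)^2*(m - 2)*(m + 2)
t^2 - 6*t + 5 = (t - 5)*(t - 1)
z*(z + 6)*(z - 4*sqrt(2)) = z^3 - 4*sqrt(2)*z^2 + 6*z^2 - 24*sqrt(2)*z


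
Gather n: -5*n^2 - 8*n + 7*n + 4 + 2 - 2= -5*n^2 - n + 4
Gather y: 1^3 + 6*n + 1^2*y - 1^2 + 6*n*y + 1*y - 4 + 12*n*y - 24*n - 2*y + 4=18*n*y - 18*n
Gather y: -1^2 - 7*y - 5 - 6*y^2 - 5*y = -6*y^2 - 12*y - 6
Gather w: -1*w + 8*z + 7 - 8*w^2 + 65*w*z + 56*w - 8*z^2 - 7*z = -8*w^2 + w*(65*z + 55) - 8*z^2 + z + 7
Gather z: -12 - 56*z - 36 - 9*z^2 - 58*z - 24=-9*z^2 - 114*z - 72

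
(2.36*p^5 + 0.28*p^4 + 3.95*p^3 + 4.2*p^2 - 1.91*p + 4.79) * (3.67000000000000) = 8.6612*p^5 + 1.0276*p^4 + 14.4965*p^3 + 15.414*p^2 - 7.0097*p + 17.5793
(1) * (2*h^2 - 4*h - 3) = 2*h^2 - 4*h - 3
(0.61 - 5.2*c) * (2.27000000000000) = 1.3847 - 11.804*c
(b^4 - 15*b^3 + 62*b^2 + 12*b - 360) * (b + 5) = b^5 - 10*b^4 - 13*b^3 + 322*b^2 - 300*b - 1800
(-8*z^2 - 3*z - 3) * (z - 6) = -8*z^3 + 45*z^2 + 15*z + 18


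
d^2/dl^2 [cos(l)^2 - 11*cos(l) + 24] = 11*cos(l) - 2*cos(2*l)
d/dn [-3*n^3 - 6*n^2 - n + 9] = -9*n^2 - 12*n - 1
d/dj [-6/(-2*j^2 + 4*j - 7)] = 24*(1 - j)/(2*j^2 - 4*j + 7)^2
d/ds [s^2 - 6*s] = 2*s - 6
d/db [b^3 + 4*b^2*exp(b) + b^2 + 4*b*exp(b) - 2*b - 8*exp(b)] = 4*b^2*exp(b) + 3*b^2 + 12*b*exp(b) + 2*b - 4*exp(b) - 2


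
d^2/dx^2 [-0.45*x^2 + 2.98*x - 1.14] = -0.900000000000000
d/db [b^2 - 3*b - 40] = 2*b - 3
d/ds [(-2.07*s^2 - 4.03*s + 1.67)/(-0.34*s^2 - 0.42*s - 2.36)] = (-0.5008*s^2 + 10.906*s + 10.2122)/(0.1156*s^4 + 0.2856*s^3 + 1.7812*s^2 + 1.9824*s + 5.5696)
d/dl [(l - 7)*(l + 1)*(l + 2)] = 3*l^2 - 8*l - 19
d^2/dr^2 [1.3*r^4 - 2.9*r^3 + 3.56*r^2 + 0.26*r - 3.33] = 15.6*r^2 - 17.4*r + 7.12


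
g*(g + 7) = g^2 + 7*g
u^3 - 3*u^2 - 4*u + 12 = (u - 3)*(u - 2)*(u + 2)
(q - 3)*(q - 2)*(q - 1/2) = q^3 - 11*q^2/2 + 17*q/2 - 3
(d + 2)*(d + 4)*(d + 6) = d^3 + 12*d^2 + 44*d + 48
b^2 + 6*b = b*(b + 6)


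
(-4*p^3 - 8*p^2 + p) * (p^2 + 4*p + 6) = -4*p^5 - 24*p^4 - 55*p^3 - 44*p^2 + 6*p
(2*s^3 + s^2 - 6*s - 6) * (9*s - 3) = 18*s^4 + 3*s^3 - 57*s^2 - 36*s + 18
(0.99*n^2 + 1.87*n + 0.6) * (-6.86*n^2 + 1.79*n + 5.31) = -6.7914*n^4 - 11.0561*n^3 + 4.4882*n^2 + 11.0037*n + 3.186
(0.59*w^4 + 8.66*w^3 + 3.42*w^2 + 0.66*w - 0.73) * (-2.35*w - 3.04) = -1.3865*w^5 - 22.1446*w^4 - 34.3634*w^3 - 11.9478*w^2 - 0.2909*w + 2.2192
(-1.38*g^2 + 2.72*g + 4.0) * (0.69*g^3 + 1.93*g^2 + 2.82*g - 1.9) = -0.9522*g^5 - 0.7866*g^4 + 4.118*g^3 + 18.0124*g^2 + 6.112*g - 7.6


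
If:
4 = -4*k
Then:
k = -1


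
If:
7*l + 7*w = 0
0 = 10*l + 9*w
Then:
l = 0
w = 0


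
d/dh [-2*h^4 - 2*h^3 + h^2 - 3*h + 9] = -8*h^3 - 6*h^2 + 2*h - 3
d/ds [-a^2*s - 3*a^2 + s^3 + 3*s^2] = -a^2 + 3*s^2 + 6*s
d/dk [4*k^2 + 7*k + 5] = 8*k + 7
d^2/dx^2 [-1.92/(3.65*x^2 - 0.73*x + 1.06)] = (51.1584*x^2 - 10.23168*x - 1.92*(7.3*x - 0.73)*(14.6*x - 1.46) + 14.85696)/(3.65*x^2 - 0.73*x + 1.06)^3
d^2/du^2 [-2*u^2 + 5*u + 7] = -4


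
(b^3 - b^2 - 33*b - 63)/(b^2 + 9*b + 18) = (b^2 - 4*b - 21)/(b + 6)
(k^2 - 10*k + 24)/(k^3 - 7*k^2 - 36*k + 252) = (k - 4)/(k^2 - k - 42)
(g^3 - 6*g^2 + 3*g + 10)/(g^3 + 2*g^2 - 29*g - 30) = (g - 2)/(g + 6)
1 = 1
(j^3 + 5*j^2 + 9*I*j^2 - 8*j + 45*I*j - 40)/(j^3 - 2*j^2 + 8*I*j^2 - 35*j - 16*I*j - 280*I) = (j + I)/(j - 7)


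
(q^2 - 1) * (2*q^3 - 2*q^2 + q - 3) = 2*q^5 - 2*q^4 - q^3 - q^2 - q + 3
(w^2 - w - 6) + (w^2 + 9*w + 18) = 2*w^2 + 8*w + 12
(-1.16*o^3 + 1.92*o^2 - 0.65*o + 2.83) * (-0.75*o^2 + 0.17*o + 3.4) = 0.87*o^5 - 1.6372*o^4 - 3.1301*o^3 + 4.295*o^2 - 1.7289*o + 9.622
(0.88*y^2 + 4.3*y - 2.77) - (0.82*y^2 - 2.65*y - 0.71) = 0.0600000000000001*y^2 + 6.95*y - 2.06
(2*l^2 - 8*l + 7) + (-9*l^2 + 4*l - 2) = -7*l^2 - 4*l + 5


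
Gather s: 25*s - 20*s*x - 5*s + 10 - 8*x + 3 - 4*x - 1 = s*(20 - 20*x) - 12*x + 12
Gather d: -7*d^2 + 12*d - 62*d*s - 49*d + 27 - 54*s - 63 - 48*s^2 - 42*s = -7*d^2 + d*(-62*s - 37) - 48*s^2 - 96*s - 36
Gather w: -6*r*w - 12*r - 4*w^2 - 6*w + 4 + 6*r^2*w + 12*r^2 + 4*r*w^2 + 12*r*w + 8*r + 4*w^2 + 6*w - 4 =12*r^2 + 4*r*w^2 - 4*r + w*(6*r^2 + 6*r)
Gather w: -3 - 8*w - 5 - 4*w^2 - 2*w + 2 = -4*w^2 - 10*w - 6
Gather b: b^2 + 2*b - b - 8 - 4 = b^2 + b - 12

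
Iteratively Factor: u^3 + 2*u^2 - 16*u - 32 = (u + 4)*(u^2 - 2*u - 8) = (u - 4)*(u + 4)*(u + 2)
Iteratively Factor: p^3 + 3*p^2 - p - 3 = (p + 3)*(p^2 - 1) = (p + 1)*(p + 3)*(p - 1)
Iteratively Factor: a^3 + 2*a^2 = (a)*(a^2 + 2*a) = a^2*(a + 2)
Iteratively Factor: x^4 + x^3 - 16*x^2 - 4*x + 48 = (x - 2)*(x^3 + 3*x^2 - 10*x - 24) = (x - 2)*(x + 2)*(x^2 + x - 12) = (x - 2)*(x + 2)*(x + 4)*(x - 3)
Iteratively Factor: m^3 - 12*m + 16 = (m + 4)*(m^2 - 4*m + 4) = (m - 2)*(m + 4)*(m - 2)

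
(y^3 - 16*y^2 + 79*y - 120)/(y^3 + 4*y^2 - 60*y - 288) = (y^2 - 8*y + 15)/(y^2 + 12*y + 36)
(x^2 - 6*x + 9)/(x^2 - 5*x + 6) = (x - 3)/(x - 2)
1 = 1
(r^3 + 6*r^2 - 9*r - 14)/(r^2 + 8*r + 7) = r - 2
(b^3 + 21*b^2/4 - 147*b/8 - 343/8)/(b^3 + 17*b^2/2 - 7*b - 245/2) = (b + 7/4)/(b + 5)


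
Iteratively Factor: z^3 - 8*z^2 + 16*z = (z)*(z^2 - 8*z + 16) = z*(z - 4)*(z - 4)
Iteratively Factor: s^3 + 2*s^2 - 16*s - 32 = (s - 4)*(s^2 + 6*s + 8) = (s - 4)*(s + 2)*(s + 4)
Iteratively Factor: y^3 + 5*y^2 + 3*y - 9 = (y + 3)*(y^2 + 2*y - 3) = (y + 3)^2*(y - 1)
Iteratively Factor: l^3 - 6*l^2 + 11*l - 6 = (l - 1)*(l^2 - 5*l + 6) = (l - 2)*(l - 1)*(l - 3)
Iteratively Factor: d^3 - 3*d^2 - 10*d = (d - 5)*(d^2 + 2*d) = (d - 5)*(d + 2)*(d)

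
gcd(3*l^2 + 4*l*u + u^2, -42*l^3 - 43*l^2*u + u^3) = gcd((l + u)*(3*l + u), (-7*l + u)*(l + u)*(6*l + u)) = l + u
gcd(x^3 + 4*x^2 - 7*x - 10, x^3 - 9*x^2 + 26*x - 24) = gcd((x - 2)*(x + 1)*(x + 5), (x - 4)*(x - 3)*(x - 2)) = x - 2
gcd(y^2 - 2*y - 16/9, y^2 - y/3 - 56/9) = y - 8/3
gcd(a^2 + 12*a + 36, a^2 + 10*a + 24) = a + 6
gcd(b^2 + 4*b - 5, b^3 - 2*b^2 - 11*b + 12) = b - 1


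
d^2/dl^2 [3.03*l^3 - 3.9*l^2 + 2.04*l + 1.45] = 18.18*l - 7.8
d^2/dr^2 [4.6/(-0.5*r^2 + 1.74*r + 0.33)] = 4.6*(-0.5*r^2 + 1.74*r + (1.0*r - 1.74)*(2.0*r - 3.48) + 0.33)/(-0.5*r^2 + 1.74*r + 0.33)^3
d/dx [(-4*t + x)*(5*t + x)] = t + 2*x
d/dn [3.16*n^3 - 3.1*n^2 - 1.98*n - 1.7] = 9.48*n^2 - 6.2*n - 1.98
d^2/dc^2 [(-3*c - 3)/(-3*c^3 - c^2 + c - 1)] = 6*(27*c^2 - 18*c + 1)/(27*c^6 - 54*c^5 + 63*c^4 - 44*c^3 + 21*c^2 - 6*c + 1)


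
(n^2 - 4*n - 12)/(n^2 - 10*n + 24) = (n + 2)/(n - 4)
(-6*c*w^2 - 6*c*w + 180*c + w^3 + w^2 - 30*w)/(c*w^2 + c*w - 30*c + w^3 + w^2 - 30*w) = (-6*c + w)/(c + w)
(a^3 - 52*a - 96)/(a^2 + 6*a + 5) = (a^3 - 52*a - 96)/(a^2 + 6*a + 5)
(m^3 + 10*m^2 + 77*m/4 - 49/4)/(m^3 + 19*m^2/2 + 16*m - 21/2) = (m + 7/2)/(m + 3)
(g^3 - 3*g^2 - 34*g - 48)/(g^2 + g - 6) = (g^2 - 6*g - 16)/(g - 2)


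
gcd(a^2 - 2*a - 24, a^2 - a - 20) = a + 4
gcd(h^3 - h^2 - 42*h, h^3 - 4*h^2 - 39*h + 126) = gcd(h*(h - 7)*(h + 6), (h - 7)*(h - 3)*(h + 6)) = h^2 - h - 42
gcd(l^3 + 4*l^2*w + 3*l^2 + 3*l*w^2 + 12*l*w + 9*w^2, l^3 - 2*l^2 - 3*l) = 1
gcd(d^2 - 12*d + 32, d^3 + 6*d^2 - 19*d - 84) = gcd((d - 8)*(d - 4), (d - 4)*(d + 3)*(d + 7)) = d - 4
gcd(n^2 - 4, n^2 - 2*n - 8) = n + 2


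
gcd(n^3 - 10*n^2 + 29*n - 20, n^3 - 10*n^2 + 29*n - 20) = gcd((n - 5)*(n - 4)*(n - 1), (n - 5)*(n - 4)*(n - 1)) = n^3 - 10*n^2 + 29*n - 20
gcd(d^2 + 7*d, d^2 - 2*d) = d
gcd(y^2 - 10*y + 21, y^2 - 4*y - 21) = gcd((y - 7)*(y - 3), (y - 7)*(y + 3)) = y - 7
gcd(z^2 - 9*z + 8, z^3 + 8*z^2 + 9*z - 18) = z - 1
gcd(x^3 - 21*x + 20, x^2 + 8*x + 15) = x + 5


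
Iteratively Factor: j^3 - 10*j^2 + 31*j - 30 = (j - 3)*(j^2 - 7*j + 10) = (j - 5)*(j - 3)*(j - 2)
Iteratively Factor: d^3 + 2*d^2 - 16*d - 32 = (d - 4)*(d^2 + 6*d + 8) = (d - 4)*(d + 4)*(d + 2)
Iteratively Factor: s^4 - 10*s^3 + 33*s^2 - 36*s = (s - 3)*(s^3 - 7*s^2 + 12*s) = (s - 4)*(s - 3)*(s^2 - 3*s) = s*(s - 4)*(s - 3)*(s - 3)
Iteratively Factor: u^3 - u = (u)*(u^2 - 1) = u*(u + 1)*(u - 1)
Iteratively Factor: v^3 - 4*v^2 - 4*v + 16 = (v - 2)*(v^2 - 2*v - 8) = (v - 4)*(v - 2)*(v + 2)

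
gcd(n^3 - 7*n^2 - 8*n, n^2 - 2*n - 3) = n + 1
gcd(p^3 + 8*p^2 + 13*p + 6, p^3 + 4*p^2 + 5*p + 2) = p^2 + 2*p + 1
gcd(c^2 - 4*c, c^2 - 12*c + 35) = 1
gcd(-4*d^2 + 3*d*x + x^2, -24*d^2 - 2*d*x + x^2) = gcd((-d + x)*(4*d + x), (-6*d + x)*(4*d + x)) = 4*d + x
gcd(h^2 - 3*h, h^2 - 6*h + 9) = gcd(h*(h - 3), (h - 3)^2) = h - 3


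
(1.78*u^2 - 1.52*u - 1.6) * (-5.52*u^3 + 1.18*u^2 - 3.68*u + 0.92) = -9.8256*u^5 + 10.4908*u^4 + 0.487999999999998*u^3 + 5.3432*u^2 + 4.4896*u - 1.472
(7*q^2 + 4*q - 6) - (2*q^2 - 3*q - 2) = 5*q^2 + 7*q - 4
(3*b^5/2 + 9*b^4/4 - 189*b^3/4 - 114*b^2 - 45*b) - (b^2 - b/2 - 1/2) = 3*b^5/2 + 9*b^4/4 - 189*b^3/4 - 115*b^2 - 89*b/2 + 1/2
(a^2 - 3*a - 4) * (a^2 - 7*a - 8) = a^4 - 10*a^3 + 9*a^2 + 52*a + 32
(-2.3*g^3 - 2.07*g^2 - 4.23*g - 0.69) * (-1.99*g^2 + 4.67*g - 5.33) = 4.577*g^5 - 6.6217*g^4 + 11.0098*g^3 - 7.3479*g^2 + 19.3236*g + 3.6777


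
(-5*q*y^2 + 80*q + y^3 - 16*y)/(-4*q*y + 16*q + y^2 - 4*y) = (-5*q*y - 20*q + y^2 + 4*y)/(-4*q + y)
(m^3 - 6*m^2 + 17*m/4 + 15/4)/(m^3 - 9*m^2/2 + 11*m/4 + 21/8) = 2*(m - 5)/(2*m - 7)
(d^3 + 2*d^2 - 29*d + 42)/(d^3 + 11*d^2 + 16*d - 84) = (d - 3)/(d + 6)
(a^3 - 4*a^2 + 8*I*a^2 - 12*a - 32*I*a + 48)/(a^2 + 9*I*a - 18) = (a^2 + 2*a*(-2 + I) - 8*I)/(a + 3*I)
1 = 1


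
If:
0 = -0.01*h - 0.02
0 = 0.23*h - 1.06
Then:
No Solution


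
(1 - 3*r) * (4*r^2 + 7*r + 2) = -12*r^3 - 17*r^2 + r + 2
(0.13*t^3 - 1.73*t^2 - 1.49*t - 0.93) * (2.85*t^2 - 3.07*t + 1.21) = 0.3705*t^5 - 5.3296*t^4 + 1.2219*t^3 - 0.1695*t^2 + 1.0522*t - 1.1253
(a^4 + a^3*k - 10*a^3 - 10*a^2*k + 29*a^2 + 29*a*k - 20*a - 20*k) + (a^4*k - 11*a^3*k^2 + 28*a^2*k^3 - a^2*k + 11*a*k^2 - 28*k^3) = a^4*k + a^4 - 11*a^3*k^2 + a^3*k - 10*a^3 + 28*a^2*k^3 - 11*a^2*k + 29*a^2 + 11*a*k^2 + 29*a*k - 20*a - 28*k^3 - 20*k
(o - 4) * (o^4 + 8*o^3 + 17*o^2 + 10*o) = o^5 + 4*o^4 - 15*o^3 - 58*o^2 - 40*o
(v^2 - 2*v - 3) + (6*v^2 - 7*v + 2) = 7*v^2 - 9*v - 1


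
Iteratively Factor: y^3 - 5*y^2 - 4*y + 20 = (y + 2)*(y^2 - 7*y + 10) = (y - 5)*(y + 2)*(y - 2)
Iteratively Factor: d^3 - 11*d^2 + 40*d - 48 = (d - 4)*(d^2 - 7*d + 12) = (d - 4)^2*(d - 3)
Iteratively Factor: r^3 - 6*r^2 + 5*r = (r - 1)*(r^2 - 5*r) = r*(r - 1)*(r - 5)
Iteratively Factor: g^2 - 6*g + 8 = (g - 4)*(g - 2)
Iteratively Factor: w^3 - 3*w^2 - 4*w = (w + 1)*(w^2 - 4*w) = (w - 4)*(w + 1)*(w)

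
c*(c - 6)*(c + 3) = c^3 - 3*c^2 - 18*c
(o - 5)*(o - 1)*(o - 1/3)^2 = o^4 - 20*o^3/3 + 82*o^2/9 - 4*o + 5/9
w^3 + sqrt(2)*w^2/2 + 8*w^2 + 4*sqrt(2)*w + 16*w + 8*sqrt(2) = (w + 4)^2*(w + sqrt(2)/2)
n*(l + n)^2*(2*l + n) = 2*l^3*n + 5*l^2*n^2 + 4*l*n^3 + n^4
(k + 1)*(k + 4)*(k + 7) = k^3 + 12*k^2 + 39*k + 28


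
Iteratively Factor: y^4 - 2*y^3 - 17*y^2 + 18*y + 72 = (y - 3)*(y^3 + y^2 - 14*y - 24) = (y - 3)*(y + 2)*(y^2 - y - 12) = (y - 3)*(y + 2)*(y + 3)*(y - 4)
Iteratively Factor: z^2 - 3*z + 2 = (z - 1)*(z - 2)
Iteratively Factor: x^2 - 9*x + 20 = (x - 4)*(x - 5)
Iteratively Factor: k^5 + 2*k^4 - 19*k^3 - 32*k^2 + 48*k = (k)*(k^4 + 2*k^3 - 19*k^2 - 32*k + 48) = k*(k + 4)*(k^3 - 2*k^2 - 11*k + 12) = k*(k + 3)*(k + 4)*(k^2 - 5*k + 4) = k*(k - 4)*(k + 3)*(k + 4)*(k - 1)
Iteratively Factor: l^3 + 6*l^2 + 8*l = (l)*(l^2 + 6*l + 8) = l*(l + 2)*(l + 4)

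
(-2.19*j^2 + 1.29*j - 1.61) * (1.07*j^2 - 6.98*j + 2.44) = -2.3433*j^4 + 16.6665*j^3 - 16.0705*j^2 + 14.3854*j - 3.9284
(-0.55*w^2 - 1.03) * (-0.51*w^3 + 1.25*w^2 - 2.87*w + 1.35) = 0.2805*w^5 - 0.6875*w^4 + 2.1038*w^3 - 2.03*w^2 + 2.9561*w - 1.3905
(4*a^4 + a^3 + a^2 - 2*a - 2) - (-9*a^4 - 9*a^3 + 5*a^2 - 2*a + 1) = 13*a^4 + 10*a^3 - 4*a^2 - 3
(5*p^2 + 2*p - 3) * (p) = 5*p^3 + 2*p^2 - 3*p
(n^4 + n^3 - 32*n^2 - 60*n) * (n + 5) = n^5 + 6*n^4 - 27*n^3 - 220*n^2 - 300*n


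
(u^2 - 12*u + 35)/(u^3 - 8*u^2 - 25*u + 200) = (u - 7)/(u^2 - 3*u - 40)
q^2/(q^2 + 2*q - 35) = q^2/(q^2 + 2*q - 35)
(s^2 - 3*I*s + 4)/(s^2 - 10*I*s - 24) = (s + I)/(s - 6*I)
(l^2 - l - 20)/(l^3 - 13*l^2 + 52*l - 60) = (l + 4)/(l^2 - 8*l + 12)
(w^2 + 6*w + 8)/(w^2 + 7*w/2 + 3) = 2*(w + 4)/(2*w + 3)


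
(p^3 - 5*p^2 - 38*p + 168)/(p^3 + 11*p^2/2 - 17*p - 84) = 2*(p - 7)/(2*p + 7)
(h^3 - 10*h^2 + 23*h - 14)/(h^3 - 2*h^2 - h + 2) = (h - 7)/(h + 1)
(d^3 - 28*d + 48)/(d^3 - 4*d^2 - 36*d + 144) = (d - 2)/(d - 6)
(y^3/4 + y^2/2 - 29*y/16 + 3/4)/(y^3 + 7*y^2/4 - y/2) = (y^3 + 2*y^2 - 29*y/4 + 3)/(y*(4*y^2 + 7*y - 2))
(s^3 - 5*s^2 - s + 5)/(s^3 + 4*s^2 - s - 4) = (s - 5)/(s + 4)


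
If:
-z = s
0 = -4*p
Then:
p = 0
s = -z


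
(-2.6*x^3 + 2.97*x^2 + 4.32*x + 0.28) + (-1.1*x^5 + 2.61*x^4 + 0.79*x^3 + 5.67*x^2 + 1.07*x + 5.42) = -1.1*x^5 + 2.61*x^4 - 1.81*x^3 + 8.64*x^2 + 5.39*x + 5.7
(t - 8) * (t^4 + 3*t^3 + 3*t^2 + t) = t^5 - 5*t^4 - 21*t^3 - 23*t^2 - 8*t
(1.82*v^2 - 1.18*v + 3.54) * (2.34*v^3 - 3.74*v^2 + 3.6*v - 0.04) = 4.2588*v^5 - 9.568*v^4 + 19.2488*v^3 - 17.5604*v^2 + 12.7912*v - 0.1416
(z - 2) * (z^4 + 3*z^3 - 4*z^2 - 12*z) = z^5 + z^4 - 10*z^3 - 4*z^2 + 24*z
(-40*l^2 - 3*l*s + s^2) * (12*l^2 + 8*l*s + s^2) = -480*l^4 - 356*l^3*s - 52*l^2*s^2 + 5*l*s^3 + s^4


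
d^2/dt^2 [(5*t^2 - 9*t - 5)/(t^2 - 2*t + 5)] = 2*(t^3 - 90*t^2 + 165*t + 40)/(t^6 - 6*t^5 + 27*t^4 - 68*t^3 + 135*t^2 - 150*t + 125)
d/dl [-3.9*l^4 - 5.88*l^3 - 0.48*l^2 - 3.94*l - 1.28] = -15.6*l^3 - 17.64*l^2 - 0.96*l - 3.94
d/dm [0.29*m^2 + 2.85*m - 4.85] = 0.58*m + 2.85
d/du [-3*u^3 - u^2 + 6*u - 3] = -9*u^2 - 2*u + 6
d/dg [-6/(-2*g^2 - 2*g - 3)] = 12*(-2*g - 1)/(2*g^2 + 2*g + 3)^2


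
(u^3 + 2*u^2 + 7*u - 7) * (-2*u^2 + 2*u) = -2*u^5 - 2*u^4 - 10*u^3 + 28*u^2 - 14*u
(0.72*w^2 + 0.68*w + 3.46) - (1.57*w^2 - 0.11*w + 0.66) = -0.85*w^2 + 0.79*w + 2.8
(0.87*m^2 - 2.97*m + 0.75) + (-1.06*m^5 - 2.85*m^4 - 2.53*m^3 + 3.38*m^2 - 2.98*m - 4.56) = -1.06*m^5 - 2.85*m^4 - 2.53*m^3 + 4.25*m^2 - 5.95*m - 3.81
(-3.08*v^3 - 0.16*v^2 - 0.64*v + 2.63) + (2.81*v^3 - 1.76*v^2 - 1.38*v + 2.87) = -0.27*v^3 - 1.92*v^2 - 2.02*v + 5.5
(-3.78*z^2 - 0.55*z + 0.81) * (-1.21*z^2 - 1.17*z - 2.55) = 4.5738*z^4 + 5.0881*z^3 + 9.3024*z^2 + 0.4548*z - 2.0655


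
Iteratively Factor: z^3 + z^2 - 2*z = (z)*(z^2 + z - 2) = z*(z - 1)*(z + 2)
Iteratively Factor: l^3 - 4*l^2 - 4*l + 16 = (l + 2)*(l^2 - 6*l + 8) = (l - 4)*(l + 2)*(l - 2)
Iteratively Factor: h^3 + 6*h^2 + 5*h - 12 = (h + 4)*(h^2 + 2*h - 3) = (h + 3)*(h + 4)*(h - 1)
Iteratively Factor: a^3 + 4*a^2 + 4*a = (a + 2)*(a^2 + 2*a) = (a + 2)^2*(a)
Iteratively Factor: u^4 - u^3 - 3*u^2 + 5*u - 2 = (u - 1)*(u^3 - 3*u + 2) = (u - 1)^2*(u^2 + u - 2) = (u - 1)^2*(u + 2)*(u - 1)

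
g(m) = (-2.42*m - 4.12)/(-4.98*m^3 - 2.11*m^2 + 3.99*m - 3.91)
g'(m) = (-2.42*m - 4.12)*(14.94*m^2 + 4.22*m - 3.99)/(-4.98*m^3 - 2.11*m^2 + 3.99*m - 3.91)^2 - 2.42/(-4.98*m^3 - 2.11*m^2 + 3.99*m - 3.91)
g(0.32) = 1.62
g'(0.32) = 1.40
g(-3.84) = 0.02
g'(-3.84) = 0.01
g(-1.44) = -0.76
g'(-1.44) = -21.74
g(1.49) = 0.40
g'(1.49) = -0.62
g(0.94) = 1.04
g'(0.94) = -1.83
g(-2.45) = 0.04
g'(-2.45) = 0.01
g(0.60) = 1.66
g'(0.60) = -1.22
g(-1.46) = -0.46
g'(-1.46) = -9.86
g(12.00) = 0.00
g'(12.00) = -0.00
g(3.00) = 0.08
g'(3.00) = -0.06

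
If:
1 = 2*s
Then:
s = 1/2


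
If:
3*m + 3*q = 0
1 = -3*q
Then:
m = 1/3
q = -1/3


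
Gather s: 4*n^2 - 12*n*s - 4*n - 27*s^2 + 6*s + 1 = 4*n^2 - 4*n - 27*s^2 + s*(6 - 12*n) + 1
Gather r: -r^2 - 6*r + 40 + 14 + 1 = -r^2 - 6*r + 55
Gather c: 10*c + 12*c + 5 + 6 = 22*c + 11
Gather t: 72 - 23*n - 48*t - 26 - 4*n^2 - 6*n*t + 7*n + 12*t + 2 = -4*n^2 - 16*n + t*(-6*n - 36) + 48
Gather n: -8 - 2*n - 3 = -2*n - 11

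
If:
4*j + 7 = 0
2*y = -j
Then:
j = -7/4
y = 7/8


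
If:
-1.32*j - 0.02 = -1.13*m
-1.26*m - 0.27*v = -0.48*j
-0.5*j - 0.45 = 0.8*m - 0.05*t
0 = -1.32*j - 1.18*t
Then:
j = -0.31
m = -0.35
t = 0.35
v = 1.06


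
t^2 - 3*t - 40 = (t - 8)*(t + 5)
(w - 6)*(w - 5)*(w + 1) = w^3 - 10*w^2 + 19*w + 30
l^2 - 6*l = l*(l - 6)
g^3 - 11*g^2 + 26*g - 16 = (g - 8)*(g - 2)*(g - 1)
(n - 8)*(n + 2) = n^2 - 6*n - 16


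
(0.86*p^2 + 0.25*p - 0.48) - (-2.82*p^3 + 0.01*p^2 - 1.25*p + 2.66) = 2.82*p^3 + 0.85*p^2 + 1.5*p - 3.14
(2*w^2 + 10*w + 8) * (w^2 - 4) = 2*w^4 + 10*w^3 - 40*w - 32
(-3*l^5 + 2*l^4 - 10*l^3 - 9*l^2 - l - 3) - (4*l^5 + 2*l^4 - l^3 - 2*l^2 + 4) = -7*l^5 - 9*l^3 - 7*l^2 - l - 7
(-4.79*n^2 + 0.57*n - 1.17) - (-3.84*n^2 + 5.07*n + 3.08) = -0.95*n^2 - 4.5*n - 4.25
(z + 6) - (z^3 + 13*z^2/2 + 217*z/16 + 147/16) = -z^3 - 13*z^2/2 - 201*z/16 - 51/16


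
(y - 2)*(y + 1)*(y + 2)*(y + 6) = y^4 + 7*y^3 + 2*y^2 - 28*y - 24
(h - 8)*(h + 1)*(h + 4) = h^3 - 3*h^2 - 36*h - 32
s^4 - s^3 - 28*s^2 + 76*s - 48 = (s - 4)*(s - 2)*(s - 1)*(s + 6)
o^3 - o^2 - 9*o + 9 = (o - 3)*(o - 1)*(o + 3)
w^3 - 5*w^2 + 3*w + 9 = (w - 3)^2*(w + 1)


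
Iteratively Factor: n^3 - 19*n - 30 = (n + 3)*(n^2 - 3*n - 10) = (n + 2)*(n + 3)*(n - 5)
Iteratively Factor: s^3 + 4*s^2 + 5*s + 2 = (s + 1)*(s^2 + 3*s + 2) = (s + 1)*(s + 2)*(s + 1)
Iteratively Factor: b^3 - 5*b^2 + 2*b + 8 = (b + 1)*(b^2 - 6*b + 8) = (b - 2)*(b + 1)*(b - 4)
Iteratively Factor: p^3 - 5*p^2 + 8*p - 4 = (p - 1)*(p^2 - 4*p + 4) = (p - 2)*(p - 1)*(p - 2)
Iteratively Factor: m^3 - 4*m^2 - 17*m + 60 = (m + 4)*(m^2 - 8*m + 15) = (m - 3)*(m + 4)*(m - 5)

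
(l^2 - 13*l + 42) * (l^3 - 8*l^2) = l^5 - 21*l^4 + 146*l^3 - 336*l^2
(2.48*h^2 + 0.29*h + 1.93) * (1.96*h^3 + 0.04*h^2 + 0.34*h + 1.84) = 4.8608*h^5 + 0.6676*h^4 + 4.6376*h^3 + 4.739*h^2 + 1.1898*h + 3.5512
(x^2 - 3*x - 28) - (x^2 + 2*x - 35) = 7 - 5*x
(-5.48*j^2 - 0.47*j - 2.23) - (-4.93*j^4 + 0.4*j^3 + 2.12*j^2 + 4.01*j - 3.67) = 4.93*j^4 - 0.4*j^3 - 7.6*j^2 - 4.48*j + 1.44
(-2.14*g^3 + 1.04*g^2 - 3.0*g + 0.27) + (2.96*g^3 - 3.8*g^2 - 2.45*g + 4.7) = 0.82*g^3 - 2.76*g^2 - 5.45*g + 4.97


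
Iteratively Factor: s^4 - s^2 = (s + 1)*(s^3 - s^2) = (s - 1)*(s + 1)*(s^2) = s*(s - 1)*(s + 1)*(s)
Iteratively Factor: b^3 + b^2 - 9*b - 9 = (b - 3)*(b^2 + 4*b + 3) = (b - 3)*(b + 3)*(b + 1)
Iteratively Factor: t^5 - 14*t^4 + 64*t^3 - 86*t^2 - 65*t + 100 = (t - 5)*(t^4 - 9*t^3 + 19*t^2 + 9*t - 20) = (t - 5)*(t - 4)*(t^3 - 5*t^2 - t + 5) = (t - 5)*(t - 4)*(t + 1)*(t^2 - 6*t + 5) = (t - 5)*(t - 4)*(t - 1)*(t + 1)*(t - 5)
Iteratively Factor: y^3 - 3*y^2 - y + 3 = (y + 1)*(y^2 - 4*y + 3) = (y - 3)*(y + 1)*(y - 1)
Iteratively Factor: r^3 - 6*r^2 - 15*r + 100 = (r - 5)*(r^2 - r - 20) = (r - 5)*(r + 4)*(r - 5)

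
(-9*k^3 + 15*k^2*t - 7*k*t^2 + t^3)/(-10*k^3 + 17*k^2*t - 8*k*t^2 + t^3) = (9*k^2 - 6*k*t + t^2)/(10*k^2 - 7*k*t + t^2)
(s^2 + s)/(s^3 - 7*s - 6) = s/(s^2 - s - 6)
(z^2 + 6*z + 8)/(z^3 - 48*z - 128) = (z + 2)/(z^2 - 4*z - 32)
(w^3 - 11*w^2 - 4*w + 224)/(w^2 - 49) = (w^2 - 4*w - 32)/(w + 7)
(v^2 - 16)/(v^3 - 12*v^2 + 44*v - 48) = (v + 4)/(v^2 - 8*v + 12)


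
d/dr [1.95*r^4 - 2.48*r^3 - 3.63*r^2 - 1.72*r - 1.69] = 7.8*r^3 - 7.44*r^2 - 7.26*r - 1.72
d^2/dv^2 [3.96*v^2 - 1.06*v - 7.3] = 7.92000000000000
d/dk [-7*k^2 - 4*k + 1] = -14*k - 4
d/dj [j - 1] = 1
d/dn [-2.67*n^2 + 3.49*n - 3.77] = 3.49 - 5.34*n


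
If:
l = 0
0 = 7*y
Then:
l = 0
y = 0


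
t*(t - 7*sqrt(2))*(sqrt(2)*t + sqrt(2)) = sqrt(2)*t^3 - 14*t^2 + sqrt(2)*t^2 - 14*t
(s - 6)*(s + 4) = s^2 - 2*s - 24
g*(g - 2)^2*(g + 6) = g^4 + 2*g^3 - 20*g^2 + 24*g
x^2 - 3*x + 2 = (x - 2)*(x - 1)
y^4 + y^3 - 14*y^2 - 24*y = y*(y - 4)*(y + 2)*(y + 3)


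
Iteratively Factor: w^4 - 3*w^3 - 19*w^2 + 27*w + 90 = (w + 2)*(w^3 - 5*w^2 - 9*w + 45) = (w + 2)*(w + 3)*(w^2 - 8*w + 15) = (w - 3)*(w + 2)*(w + 3)*(w - 5)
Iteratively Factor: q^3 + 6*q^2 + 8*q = (q + 4)*(q^2 + 2*q) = q*(q + 4)*(q + 2)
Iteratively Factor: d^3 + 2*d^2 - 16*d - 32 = (d - 4)*(d^2 + 6*d + 8) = (d - 4)*(d + 4)*(d + 2)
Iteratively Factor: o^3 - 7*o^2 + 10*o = (o)*(o^2 - 7*o + 10) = o*(o - 5)*(o - 2)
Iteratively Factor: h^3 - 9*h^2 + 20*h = (h)*(h^2 - 9*h + 20) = h*(h - 4)*(h - 5)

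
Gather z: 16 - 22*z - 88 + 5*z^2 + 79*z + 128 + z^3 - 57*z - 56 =z^3 + 5*z^2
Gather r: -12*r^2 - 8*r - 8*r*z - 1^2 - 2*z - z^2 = -12*r^2 + r*(-8*z - 8) - z^2 - 2*z - 1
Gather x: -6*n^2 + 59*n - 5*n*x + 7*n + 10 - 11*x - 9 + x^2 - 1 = -6*n^2 + 66*n + x^2 + x*(-5*n - 11)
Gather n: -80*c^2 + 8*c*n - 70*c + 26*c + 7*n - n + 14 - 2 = -80*c^2 - 44*c + n*(8*c + 6) + 12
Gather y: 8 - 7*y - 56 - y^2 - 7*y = -y^2 - 14*y - 48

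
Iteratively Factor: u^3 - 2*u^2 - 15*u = (u + 3)*(u^2 - 5*u) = (u - 5)*(u + 3)*(u)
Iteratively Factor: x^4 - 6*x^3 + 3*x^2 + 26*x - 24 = (x - 3)*(x^3 - 3*x^2 - 6*x + 8) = (x - 3)*(x + 2)*(x^2 - 5*x + 4) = (x - 3)*(x - 1)*(x + 2)*(x - 4)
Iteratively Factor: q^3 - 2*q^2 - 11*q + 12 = (q - 1)*(q^2 - q - 12) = (q - 4)*(q - 1)*(q + 3)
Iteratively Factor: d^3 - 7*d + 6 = (d + 3)*(d^2 - 3*d + 2) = (d - 1)*(d + 3)*(d - 2)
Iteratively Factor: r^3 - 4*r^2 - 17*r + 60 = (r - 5)*(r^2 + r - 12) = (r - 5)*(r + 4)*(r - 3)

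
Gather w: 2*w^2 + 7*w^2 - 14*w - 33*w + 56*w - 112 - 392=9*w^2 + 9*w - 504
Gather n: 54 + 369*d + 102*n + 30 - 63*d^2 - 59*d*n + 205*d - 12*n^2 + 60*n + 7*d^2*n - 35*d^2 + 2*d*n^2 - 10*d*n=-98*d^2 + 574*d + n^2*(2*d - 12) + n*(7*d^2 - 69*d + 162) + 84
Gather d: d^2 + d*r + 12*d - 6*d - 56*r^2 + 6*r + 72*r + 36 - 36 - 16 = d^2 + d*(r + 6) - 56*r^2 + 78*r - 16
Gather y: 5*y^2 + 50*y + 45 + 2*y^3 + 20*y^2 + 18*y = 2*y^3 + 25*y^2 + 68*y + 45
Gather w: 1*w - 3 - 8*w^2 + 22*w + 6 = -8*w^2 + 23*w + 3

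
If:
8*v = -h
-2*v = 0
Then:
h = 0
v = 0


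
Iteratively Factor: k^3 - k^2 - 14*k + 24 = (k - 2)*(k^2 + k - 12) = (k - 2)*(k + 4)*(k - 3)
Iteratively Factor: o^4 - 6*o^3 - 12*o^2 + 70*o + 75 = (o - 5)*(o^3 - o^2 - 17*o - 15) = (o - 5)^2*(o^2 + 4*o + 3) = (o - 5)^2*(o + 3)*(o + 1)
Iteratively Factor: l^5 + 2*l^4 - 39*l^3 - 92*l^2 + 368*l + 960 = (l - 5)*(l^4 + 7*l^3 - 4*l^2 - 112*l - 192) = (l - 5)*(l + 3)*(l^3 + 4*l^2 - 16*l - 64) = (l - 5)*(l + 3)*(l + 4)*(l^2 - 16) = (l - 5)*(l - 4)*(l + 3)*(l + 4)*(l + 4)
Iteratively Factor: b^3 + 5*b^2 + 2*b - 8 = (b + 2)*(b^2 + 3*b - 4) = (b + 2)*(b + 4)*(b - 1)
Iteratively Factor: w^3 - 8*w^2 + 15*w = (w - 5)*(w^2 - 3*w) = (w - 5)*(w - 3)*(w)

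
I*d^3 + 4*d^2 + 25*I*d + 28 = (d - 7*I)*(d + 4*I)*(I*d + 1)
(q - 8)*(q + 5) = q^2 - 3*q - 40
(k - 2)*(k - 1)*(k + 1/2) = k^3 - 5*k^2/2 + k/2 + 1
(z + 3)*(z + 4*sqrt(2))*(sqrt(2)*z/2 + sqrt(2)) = sqrt(2)*z^3/2 + 5*sqrt(2)*z^2/2 + 4*z^2 + 3*sqrt(2)*z + 20*z + 24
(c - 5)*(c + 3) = c^2 - 2*c - 15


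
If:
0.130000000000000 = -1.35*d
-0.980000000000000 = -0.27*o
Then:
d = -0.10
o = 3.63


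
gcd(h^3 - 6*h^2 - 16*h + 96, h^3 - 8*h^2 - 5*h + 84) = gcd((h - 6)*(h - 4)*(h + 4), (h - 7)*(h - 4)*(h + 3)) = h - 4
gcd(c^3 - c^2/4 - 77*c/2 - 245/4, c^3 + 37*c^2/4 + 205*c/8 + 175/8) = c^2 + 27*c/4 + 35/4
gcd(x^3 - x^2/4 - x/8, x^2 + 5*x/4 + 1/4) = x + 1/4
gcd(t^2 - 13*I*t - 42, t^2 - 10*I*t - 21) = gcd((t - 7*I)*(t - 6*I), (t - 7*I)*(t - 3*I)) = t - 7*I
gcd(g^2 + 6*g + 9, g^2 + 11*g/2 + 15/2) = g + 3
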